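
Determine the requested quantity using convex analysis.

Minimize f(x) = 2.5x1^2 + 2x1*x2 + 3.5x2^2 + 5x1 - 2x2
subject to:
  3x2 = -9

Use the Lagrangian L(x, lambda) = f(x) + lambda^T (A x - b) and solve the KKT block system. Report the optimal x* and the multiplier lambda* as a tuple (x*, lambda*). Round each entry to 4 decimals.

Form the Lagrangian:
  L(x, lambda) = (1/2) x^T Q x + c^T x + lambda^T (A x - b)
Stationarity (grad_x L = 0): Q x + c + A^T lambda = 0.
Primal feasibility: A x = b.

This gives the KKT block system:
  [ Q   A^T ] [ x     ]   [-c ]
  [ A    0  ] [ lambda ] = [ b ]

Solving the linear system:
  x*      = (0.2, -3)
  lambda* = (7.5333)
  f(x*)   = 37.4

x* = (0.2, -3), lambda* = (7.5333)


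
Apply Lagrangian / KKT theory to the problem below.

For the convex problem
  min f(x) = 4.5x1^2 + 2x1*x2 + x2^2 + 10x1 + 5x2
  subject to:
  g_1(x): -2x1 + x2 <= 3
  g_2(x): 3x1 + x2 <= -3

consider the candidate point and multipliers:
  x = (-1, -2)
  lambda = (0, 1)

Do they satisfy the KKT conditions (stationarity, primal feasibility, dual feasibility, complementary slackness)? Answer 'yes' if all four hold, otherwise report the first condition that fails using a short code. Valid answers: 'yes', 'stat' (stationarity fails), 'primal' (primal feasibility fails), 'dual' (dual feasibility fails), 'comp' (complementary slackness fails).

Gradient of f: grad f(x) = Q x + c = (-3, -1)
Constraint values g_i(x) = a_i^T x - b_i:
  g_1((-1, -2)) = -3
  g_2((-1, -2)) = -2
Stationarity residual: grad f(x) + sum_i lambda_i a_i = (0, 0)
  -> stationarity OK
Primal feasibility (all g_i <= 0): OK
Dual feasibility (all lambda_i >= 0): OK
Complementary slackness (lambda_i * g_i(x) = 0 for all i): FAILS

Verdict: the first failing condition is complementary_slackness -> comp.

comp


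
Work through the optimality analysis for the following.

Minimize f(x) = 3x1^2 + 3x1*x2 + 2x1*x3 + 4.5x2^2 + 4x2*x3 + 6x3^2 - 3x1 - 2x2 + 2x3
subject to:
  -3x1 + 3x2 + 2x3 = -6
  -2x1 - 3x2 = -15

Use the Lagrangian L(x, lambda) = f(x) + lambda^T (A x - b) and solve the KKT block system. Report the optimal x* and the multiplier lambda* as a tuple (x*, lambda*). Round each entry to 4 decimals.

Form the Lagrangian:
  L(x, lambda) = (1/2) x^T Q x + c^T x + lambda^T (A x - b)
Stationarity (grad_x L = 0): Q x + c + A^T lambda = 0.
Primal feasibility: A x = b.

This gives the KKT block system:
  [ Q   A^T ] [ x     ]   [-c ]
  [ A    0  ] [ lambda ] = [ b ]

Solving the linear system:
  x*      = (3.4721, 2.6853, -1.8197)
  lambda* = (1.0758, 9.5107)
  f(x*)   = 64.8448

x* = (3.4721, 2.6853, -1.8197), lambda* = (1.0758, 9.5107)


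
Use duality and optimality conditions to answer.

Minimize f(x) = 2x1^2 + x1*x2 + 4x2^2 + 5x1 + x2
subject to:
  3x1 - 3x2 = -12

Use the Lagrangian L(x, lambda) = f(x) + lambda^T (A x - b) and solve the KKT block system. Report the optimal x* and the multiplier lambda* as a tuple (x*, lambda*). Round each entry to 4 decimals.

Form the Lagrangian:
  L(x, lambda) = (1/2) x^T Q x + c^T x + lambda^T (A x - b)
Stationarity (grad_x L = 0): Q x + c + A^T lambda = 0.
Primal feasibility: A x = b.

This gives the KKT block system:
  [ Q   A^T ] [ x     ]   [-c ]
  [ A    0  ] [ lambda ] = [ b ]

Solving the linear system:
  x*      = (-3, 1)
  lambda* = (2)
  f(x*)   = 5

x* = (-3, 1), lambda* = (2)


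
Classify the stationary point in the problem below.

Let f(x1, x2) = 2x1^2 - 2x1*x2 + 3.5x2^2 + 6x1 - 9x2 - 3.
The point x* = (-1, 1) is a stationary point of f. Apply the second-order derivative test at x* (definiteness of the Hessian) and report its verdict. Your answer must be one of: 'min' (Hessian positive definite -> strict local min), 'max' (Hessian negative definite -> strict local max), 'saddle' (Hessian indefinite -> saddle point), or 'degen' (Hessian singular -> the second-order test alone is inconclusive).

Compute the Hessian H = grad^2 f:
  H = [[4, -2], [-2, 7]]
Verify stationarity: grad f(x*) = H x* + g = (0, 0).
Eigenvalues of H: 3, 8.
Both eigenvalues > 0, so H is positive definite -> x* is a strict local min.

min


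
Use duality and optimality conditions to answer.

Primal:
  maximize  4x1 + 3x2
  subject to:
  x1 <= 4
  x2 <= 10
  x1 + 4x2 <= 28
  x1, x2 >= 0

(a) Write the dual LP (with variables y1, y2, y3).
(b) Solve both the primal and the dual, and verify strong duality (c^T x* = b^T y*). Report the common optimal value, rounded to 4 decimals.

The standard primal-dual pair for 'max c^T x s.t. A x <= b, x >= 0' is:
  Dual:  min b^T y  s.t.  A^T y >= c,  y >= 0.

So the dual LP is:
  minimize  4y1 + 10y2 + 28y3
  subject to:
    y1 + y3 >= 4
    y2 + 4y3 >= 3
    y1, y2, y3 >= 0

Solving the primal: x* = (4, 6).
  primal value c^T x* = 34.
Solving the dual: y* = (3.25, 0, 0.75).
  dual value b^T y* = 34.
Strong duality: c^T x* = b^T y*. Confirmed.

34


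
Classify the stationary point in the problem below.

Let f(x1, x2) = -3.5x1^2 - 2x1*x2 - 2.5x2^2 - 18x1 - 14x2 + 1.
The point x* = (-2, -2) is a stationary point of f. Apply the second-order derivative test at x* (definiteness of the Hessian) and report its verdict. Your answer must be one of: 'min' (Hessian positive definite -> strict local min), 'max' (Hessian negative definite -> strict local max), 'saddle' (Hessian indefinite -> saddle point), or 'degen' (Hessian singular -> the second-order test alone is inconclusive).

Compute the Hessian H = grad^2 f:
  H = [[-7, -2], [-2, -5]]
Verify stationarity: grad f(x*) = H x* + g = (0, 0).
Eigenvalues of H: -8.2361, -3.7639.
Both eigenvalues < 0, so H is negative definite -> x* is a strict local max.

max


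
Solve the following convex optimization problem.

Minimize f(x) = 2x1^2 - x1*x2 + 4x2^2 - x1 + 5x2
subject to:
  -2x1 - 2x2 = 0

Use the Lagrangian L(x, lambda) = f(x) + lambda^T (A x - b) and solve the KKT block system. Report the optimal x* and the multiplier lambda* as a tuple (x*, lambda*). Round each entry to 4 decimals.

Form the Lagrangian:
  L(x, lambda) = (1/2) x^T Q x + c^T x + lambda^T (A x - b)
Stationarity (grad_x L = 0): Q x + c + A^T lambda = 0.
Primal feasibility: A x = b.

This gives the KKT block system:
  [ Q   A^T ] [ x     ]   [-c ]
  [ A    0  ] [ lambda ] = [ b ]

Solving the linear system:
  x*      = (0.4286, -0.4286)
  lambda* = (0.5714)
  f(x*)   = -1.2857

x* = (0.4286, -0.4286), lambda* = (0.5714)


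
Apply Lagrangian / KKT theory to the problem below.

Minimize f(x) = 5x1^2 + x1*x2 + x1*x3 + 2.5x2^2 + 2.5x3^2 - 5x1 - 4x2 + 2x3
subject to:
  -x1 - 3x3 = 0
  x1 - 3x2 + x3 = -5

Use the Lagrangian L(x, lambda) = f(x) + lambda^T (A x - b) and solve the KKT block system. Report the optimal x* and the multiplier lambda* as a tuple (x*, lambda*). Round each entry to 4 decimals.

Form the Lagrangian:
  L(x, lambda) = (1/2) x^T Q x + c^T x + lambda^T (A x - b)
Stationarity (grad_x L = 0): Q x + c + A^T lambda = 0.
Primal feasibility: A x = b.

This gives the KKT block system:
  [ Q   A^T ] [ x     ]   [-c ]
  [ A    0  ] [ lambda ] = [ b ]

Solving the linear system:
  x*      = (0.287, 1.7305, -0.0957)
  lambda* = (1.1517, 1.6464)
  f(x*)   = -0.1581

x* = (0.287, 1.7305, -0.0957), lambda* = (1.1517, 1.6464)


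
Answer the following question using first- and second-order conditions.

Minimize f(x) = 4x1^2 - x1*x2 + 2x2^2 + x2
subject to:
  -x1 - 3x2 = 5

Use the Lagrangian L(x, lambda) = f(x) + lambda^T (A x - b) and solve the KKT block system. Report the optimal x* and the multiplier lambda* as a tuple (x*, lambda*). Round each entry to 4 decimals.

Form the Lagrangian:
  L(x, lambda) = (1/2) x^T Q x + c^T x + lambda^T (A x - b)
Stationarity (grad_x L = 0): Q x + c + A^T lambda = 0.
Primal feasibility: A x = b.

This gives the KKT block system:
  [ Q   A^T ] [ x     ]   [-c ]
  [ A    0  ] [ lambda ] = [ b ]

Solving the linear system:
  x*      = (-0.3902, -1.5366)
  lambda* = (-1.5854)
  f(x*)   = 3.1951

x* = (-0.3902, -1.5366), lambda* = (-1.5854)


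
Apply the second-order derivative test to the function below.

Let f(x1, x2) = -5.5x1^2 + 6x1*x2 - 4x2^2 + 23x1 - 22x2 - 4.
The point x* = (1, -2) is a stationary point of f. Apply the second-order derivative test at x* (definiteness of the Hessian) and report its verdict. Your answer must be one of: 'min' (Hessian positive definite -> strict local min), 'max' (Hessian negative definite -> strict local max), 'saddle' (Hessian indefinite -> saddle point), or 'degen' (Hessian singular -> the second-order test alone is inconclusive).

Compute the Hessian H = grad^2 f:
  H = [[-11, 6], [6, -8]]
Verify stationarity: grad f(x*) = H x* + g = (0, 0).
Eigenvalues of H: -15.6847, -3.3153.
Both eigenvalues < 0, so H is negative definite -> x* is a strict local max.

max


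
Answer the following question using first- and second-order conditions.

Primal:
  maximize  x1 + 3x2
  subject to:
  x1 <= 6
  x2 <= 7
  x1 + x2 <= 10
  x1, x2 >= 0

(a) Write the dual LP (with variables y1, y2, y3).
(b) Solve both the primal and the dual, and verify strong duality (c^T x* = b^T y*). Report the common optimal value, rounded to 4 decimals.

The standard primal-dual pair for 'max c^T x s.t. A x <= b, x >= 0' is:
  Dual:  min b^T y  s.t.  A^T y >= c,  y >= 0.

So the dual LP is:
  minimize  6y1 + 7y2 + 10y3
  subject to:
    y1 + y3 >= 1
    y2 + y3 >= 3
    y1, y2, y3 >= 0

Solving the primal: x* = (3, 7).
  primal value c^T x* = 24.
Solving the dual: y* = (0, 2, 1).
  dual value b^T y* = 24.
Strong duality: c^T x* = b^T y*. Confirmed.

24


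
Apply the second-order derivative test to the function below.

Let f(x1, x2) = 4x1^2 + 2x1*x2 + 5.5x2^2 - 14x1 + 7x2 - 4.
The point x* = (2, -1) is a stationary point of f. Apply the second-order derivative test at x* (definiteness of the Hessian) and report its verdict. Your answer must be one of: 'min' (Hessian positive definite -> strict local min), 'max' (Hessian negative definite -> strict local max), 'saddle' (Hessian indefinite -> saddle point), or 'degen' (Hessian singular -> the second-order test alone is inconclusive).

Compute the Hessian H = grad^2 f:
  H = [[8, 2], [2, 11]]
Verify stationarity: grad f(x*) = H x* + g = (0, 0).
Eigenvalues of H: 7, 12.
Both eigenvalues > 0, so H is positive definite -> x* is a strict local min.

min


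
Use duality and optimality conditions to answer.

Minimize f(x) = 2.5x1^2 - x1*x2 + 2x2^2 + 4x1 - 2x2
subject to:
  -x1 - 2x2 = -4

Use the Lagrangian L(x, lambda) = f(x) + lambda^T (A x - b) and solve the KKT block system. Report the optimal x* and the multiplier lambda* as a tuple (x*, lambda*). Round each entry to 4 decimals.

Form the Lagrangian:
  L(x, lambda) = (1/2) x^T Q x + c^T x + lambda^T (A x - b)
Stationarity (grad_x L = 0): Q x + c + A^T lambda = 0.
Primal feasibility: A x = b.

This gives the KKT block system:
  [ Q   A^T ] [ x     ]   [-c ]
  [ A    0  ] [ lambda ] = [ b ]

Solving the linear system:
  x*      = (0.1429, 1.9286)
  lambda* = (2.7857)
  f(x*)   = 3.9286

x* = (0.1429, 1.9286), lambda* = (2.7857)


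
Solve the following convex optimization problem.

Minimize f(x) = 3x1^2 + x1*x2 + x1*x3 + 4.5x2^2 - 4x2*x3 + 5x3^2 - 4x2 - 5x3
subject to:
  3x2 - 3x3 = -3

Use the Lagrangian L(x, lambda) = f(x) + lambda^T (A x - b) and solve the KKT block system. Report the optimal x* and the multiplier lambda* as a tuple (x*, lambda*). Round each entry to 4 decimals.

Form the Lagrangian:
  L(x, lambda) = (1/2) x^T Q x + c^T x + lambda^T (A x - b)
Stationarity (grad_x L = 0): Q x + c + A^T lambda = 0.
Primal feasibility: A x = b.

This gives the KKT block system:
  [ Q   A^T ] [ x     ]   [-c ]
  [ A    0  ] [ lambda ] = [ b ]

Solving the linear system:
  x*      = (-0.2742, 0.3226, 1.3226)
  lambda* = (2.2204)
  f(x*)   = -0.621

x* = (-0.2742, 0.3226, 1.3226), lambda* = (2.2204)


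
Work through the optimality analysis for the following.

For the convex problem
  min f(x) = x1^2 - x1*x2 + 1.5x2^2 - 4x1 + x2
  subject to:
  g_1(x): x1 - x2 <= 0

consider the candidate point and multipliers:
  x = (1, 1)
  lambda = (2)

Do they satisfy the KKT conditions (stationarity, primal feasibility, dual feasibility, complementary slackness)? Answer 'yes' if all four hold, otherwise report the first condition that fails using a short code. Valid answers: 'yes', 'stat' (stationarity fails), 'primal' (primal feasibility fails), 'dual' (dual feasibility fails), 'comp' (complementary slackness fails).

Gradient of f: grad f(x) = Q x + c = (-3, 3)
Constraint values g_i(x) = a_i^T x - b_i:
  g_1((1, 1)) = 0
Stationarity residual: grad f(x) + sum_i lambda_i a_i = (-1, 1)
  -> stationarity FAILS
Primal feasibility (all g_i <= 0): OK
Dual feasibility (all lambda_i >= 0): OK
Complementary slackness (lambda_i * g_i(x) = 0 for all i): OK

Verdict: the first failing condition is stationarity -> stat.

stat


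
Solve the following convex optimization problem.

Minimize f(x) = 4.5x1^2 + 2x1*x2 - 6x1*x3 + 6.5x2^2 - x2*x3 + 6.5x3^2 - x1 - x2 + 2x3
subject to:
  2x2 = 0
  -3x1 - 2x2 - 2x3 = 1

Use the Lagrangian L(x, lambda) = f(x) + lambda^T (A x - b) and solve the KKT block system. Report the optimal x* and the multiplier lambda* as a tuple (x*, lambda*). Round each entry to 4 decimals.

Form the Lagrangian:
  L(x, lambda) = (1/2) x^T Q x + c^T x + lambda^T (A x - b)
Stationarity (grad_x L = 0): Q x + c + A^T lambda = 0.
Primal feasibility: A x = b.

This gives the KKT block system:
  [ Q   A^T ] [ x     ]   [-c ]
  [ A    0  ] [ lambda ] = [ b ]

Solving the linear system:
  x*      = (-0.1556, 0, -0.2667)
  lambda* = (0.2556, -0.2667)
  f(x*)   = -0.0556

x* = (-0.1556, 0, -0.2667), lambda* = (0.2556, -0.2667)


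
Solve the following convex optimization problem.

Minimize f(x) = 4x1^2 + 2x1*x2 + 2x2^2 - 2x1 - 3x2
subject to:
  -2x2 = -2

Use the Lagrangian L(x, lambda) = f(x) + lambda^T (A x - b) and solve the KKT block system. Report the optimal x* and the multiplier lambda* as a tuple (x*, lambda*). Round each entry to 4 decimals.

Form the Lagrangian:
  L(x, lambda) = (1/2) x^T Q x + c^T x + lambda^T (A x - b)
Stationarity (grad_x L = 0): Q x + c + A^T lambda = 0.
Primal feasibility: A x = b.

This gives the KKT block system:
  [ Q   A^T ] [ x     ]   [-c ]
  [ A    0  ] [ lambda ] = [ b ]

Solving the linear system:
  x*      = (0, 1)
  lambda* = (0.5)
  f(x*)   = -1

x* = (0, 1), lambda* = (0.5)


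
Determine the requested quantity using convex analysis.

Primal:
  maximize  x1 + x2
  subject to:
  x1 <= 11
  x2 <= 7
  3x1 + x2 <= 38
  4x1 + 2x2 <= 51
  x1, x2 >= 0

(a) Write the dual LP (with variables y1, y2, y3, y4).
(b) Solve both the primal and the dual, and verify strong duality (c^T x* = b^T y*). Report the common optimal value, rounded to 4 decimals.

The standard primal-dual pair for 'max c^T x s.t. A x <= b, x >= 0' is:
  Dual:  min b^T y  s.t.  A^T y >= c,  y >= 0.

So the dual LP is:
  minimize  11y1 + 7y2 + 38y3 + 51y4
  subject to:
    y1 + 3y3 + 4y4 >= 1
    y2 + y3 + 2y4 >= 1
    y1, y2, y3, y4 >= 0

Solving the primal: x* = (9.25, 7).
  primal value c^T x* = 16.25.
Solving the dual: y* = (0, 0.5, 0, 0.25).
  dual value b^T y* = 16.25.
Strong duality: c^T x* = b^T y*. Confirmed.

16.25


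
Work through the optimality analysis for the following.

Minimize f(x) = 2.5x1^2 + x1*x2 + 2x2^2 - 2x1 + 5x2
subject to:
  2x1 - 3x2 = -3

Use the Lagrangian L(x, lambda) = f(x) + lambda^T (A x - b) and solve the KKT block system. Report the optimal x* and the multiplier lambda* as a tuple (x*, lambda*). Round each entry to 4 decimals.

Form the Lagrangian:
  L(x, lambda) = (1/2) x^T Q x + c^T x + lambda^T (A x - b)
Stationarity (grad_x L = 0): Q x + c + A^T lambda = 0.
Primal feasibility: A x = b.

This gives the KKT block system:
  [ Q   A^T ] [ x     ]   [-c ]
  [ A    0  ] [ lambda ] = [ b ]

Solving the linear system:
  x*      = (-0.6164, 0.589)
  lambda* = (2.2466)
  f(x*)   = 5.4589

x* = (-0.6164, 0.589), lambda* = (2.2466)


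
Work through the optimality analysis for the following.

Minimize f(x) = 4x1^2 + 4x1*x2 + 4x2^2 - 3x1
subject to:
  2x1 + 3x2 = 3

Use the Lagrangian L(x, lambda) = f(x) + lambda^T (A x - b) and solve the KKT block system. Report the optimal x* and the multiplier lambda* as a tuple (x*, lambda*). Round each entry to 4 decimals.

Form the Lagrangian:
  L(x, lambda) = (1/2) x^T Q x + c^T x + lambda^T (A x - b)
Stationarity (grad_x L = 0): Q x + c + A^T lambda = 0.
Primal feasibility: A x = b.

This gives the KKT block system:
  [ Q   A^T ] [ x     ]   [-c ]
  [ A    0  ] [ lambda ] = [ b ]

Solving the linear system:
  x*      = (0.6964, 0.5357)
  lambda* = (-2.3571)
  f(x*)   = 2.4911

x* = (0.6964, 0.5357), lambda* = (-2.3571)


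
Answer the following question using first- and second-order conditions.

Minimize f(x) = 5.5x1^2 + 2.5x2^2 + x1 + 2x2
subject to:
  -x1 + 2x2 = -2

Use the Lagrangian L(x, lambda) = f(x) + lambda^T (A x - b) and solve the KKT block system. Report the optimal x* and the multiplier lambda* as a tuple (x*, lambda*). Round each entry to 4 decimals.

Form the Lagrangian:
  L(x, lambda) = (1/2) x^T Q x + c^T x + lambda^T (A x - b)
Stationarity (grad_x L = 0): Q x + c + A^T lambda = 0.
Primal feasibility: A x = b.

This gives the KKT block system:
  [ Q   A^T ] [ x     ]   [-c ]
  [ A    0  ] [ lambda ] = [ b ]

Solving the linear system:
  x*      = (0.0408, -0.9796)
  lambda* = (1.449)
  f(x*)   = 0.4898

x* = (0.0408, -0.9796), lambda* = (1.449)


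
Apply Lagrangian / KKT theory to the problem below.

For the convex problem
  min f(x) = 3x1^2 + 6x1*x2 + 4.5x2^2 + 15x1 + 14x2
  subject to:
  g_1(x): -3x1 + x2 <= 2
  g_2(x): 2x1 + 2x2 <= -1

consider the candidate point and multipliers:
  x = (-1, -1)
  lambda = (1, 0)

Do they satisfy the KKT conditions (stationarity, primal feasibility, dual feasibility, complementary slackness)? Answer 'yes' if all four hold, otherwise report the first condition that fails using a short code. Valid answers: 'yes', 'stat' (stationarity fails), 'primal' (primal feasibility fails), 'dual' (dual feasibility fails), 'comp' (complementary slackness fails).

Gradient of f: grad f(x) = Q x + c = (3, -1)
Constraint values g_i(x) = a_i^T x - b_i:
  g_1((-1, -1)) = 0
  g_2((-1, -1)) = -3
Stationarity residual: grad f(x) + sum_i lambda_i a_i = (0, 0)
  -> stationarity OK
Primal feasibility (all g_i <= 0): OK
Dual feasibility (all lambda_i >= 0): OK
Complementary slackness (lambda_i * g_i(x) = 0 for all i): OK

Verdict: yes, KKT holds.

yes


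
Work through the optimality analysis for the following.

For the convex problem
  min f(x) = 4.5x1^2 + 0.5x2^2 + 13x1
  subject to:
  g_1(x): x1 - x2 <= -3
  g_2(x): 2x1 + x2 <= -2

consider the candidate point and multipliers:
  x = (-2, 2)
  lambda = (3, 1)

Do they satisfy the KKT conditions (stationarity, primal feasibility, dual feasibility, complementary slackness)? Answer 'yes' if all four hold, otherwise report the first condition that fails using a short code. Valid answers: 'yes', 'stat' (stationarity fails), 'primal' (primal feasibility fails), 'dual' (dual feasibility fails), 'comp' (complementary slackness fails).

Gradient of f: grad f(x) = Q x + c = (-5, 2)
Constraint values g_i(x) = a_i^T x - b_i:
  g_1((-2, 2)) = -1
  g_2((-2, 2)) = 0
Stationarity residual: grad f(x) + sum_i lambda_i a_i = (0, 0)
  -> stationarity OK
Primal feasibility (all g_i <= 0): OK
Dual feasibility (all lambda_i >= 0): OK
Complementary slackness (lambda_i * g_i(x) = 0 for all i): FAILS

Verdict: the first failing condition is complementary_slackness -> comp.

comp


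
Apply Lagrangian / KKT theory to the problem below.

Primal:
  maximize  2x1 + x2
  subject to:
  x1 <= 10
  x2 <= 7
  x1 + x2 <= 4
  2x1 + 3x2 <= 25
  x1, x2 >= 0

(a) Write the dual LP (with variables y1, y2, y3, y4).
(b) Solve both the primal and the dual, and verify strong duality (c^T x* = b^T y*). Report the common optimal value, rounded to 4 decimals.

The standard primal-dual pair for 'max c^T x s.t. A x <= b, x >= 0' is:
  Dual:  min b^T y  s.t.  A^T y >= c,  y >= 0.

So the dual LP is:
  minimize  10y1 + 7y2 + 4y3 + 25y4
  subject to:
    y1 + y3 + 2y4 >= 2
    y2 + y3 + 3y4 >= 1
    y1, y2, y3, y4 >= 0

Solving the primal: x* = (4, 0).
  primal value c^T x* = 8.
Solving the dual: y* = (0, 0, 2, 0).
  dual value b^T y* = 8.
Strong duality: c^T x* = b^T y*. Confirmed.

8


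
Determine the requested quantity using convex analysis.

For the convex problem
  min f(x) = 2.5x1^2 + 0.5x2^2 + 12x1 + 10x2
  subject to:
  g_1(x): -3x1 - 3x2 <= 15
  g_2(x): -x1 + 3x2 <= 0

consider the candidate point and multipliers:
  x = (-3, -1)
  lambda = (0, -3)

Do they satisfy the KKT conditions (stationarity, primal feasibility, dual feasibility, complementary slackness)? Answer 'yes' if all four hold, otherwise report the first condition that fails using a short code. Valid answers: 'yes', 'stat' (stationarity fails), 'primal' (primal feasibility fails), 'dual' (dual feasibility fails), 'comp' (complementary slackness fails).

Gradient of f: grad f(x) = Q x + c = (-3, 9)
Constraint values g_i(x) = a_i^T x - b_i:
  g_1((-3, -1)) = -3
  g_2((-3, -1)) = 0
Stationarity residual: grad f(x) + sum_i lambda_i a_i = (0, 0)
  -> stationarity OK
Primal feasibility (all g_i <= 0): OK
Dual feasibility (all lambda_i >= 0): FAILS
Complementary slackness (lambda_i * g_i(x) = 0 for all i): OK

Verdict: the first failing condition is dual_feasibility -> dual.

dual


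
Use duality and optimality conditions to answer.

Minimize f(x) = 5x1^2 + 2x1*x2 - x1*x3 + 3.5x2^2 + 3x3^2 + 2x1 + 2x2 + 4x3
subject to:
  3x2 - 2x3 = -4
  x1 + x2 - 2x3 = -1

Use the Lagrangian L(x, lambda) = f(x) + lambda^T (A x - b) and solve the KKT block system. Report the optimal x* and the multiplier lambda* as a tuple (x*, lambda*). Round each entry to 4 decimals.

Form the Lagrangian:
  L(x, lambda) = (1/2) x^T Q x + c^T x + lambda^T (A x - b)
Stationarity (grad_x L = 0): Q x + c + A^T lambda = 0.
Primal feasibility: A x = b.

This gives the KKT block system:
  [ Q   A^T ] [ x     ]   [-c ]
  [ A    0  ] [ lambda ] = [ b ]

Solving the linear system:
  x*      = (0.2, -1.4, -0.1)
  lambda* = (2.9, -1.3)
  f(x*)   = 3.75

x* = (0.2, -1.4, -0.1), lambda* = (2.9, -1.3)


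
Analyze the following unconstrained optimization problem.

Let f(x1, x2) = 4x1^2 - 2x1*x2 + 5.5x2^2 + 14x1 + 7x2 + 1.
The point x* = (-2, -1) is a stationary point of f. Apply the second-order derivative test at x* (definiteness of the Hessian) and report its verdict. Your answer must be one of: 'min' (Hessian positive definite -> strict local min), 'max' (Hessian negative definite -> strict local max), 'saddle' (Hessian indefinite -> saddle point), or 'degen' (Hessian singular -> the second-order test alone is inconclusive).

Compute the Hessian H = grad^2 f:
  H = [[8, -2], [-2, 11]]
Verify stationarity: grad f(x*) = H x* + g = (0, 0).
Eigenvalues of H: 7, 12.
Both eigenvalues > 0, so H is positive definite -> x* is a strict local min.

min


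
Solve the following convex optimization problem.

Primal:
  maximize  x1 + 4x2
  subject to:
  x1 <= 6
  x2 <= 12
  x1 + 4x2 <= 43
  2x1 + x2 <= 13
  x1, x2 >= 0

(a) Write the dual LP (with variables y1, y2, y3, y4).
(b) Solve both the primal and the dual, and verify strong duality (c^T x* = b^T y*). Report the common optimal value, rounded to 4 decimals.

The standard primal-dual pair for 'max c^T x s.t. A x <= b, x >= 0' is:
  Dual:  min b^T y  s.t.  A^T y >= c,  y >= 0.

So the dual LP is:
  minimize  6y1 + 12y2 + 43y3 + 13y4
  subject to:
    y1 + y3 + 2y4 >= 1
    y2 + 4y3 + y4 >= 4
    y1, y2, y3, y4 >= 0

Solving the primal: x* = (1.2857, 10.4286).
  primal value c^T x* = 43.
Solving the dual: y* = (0, 0, 1, 0).
  dual value b^T y* = 43.
Strong duality: c^T x* = b^T y*. Confirmed.

43


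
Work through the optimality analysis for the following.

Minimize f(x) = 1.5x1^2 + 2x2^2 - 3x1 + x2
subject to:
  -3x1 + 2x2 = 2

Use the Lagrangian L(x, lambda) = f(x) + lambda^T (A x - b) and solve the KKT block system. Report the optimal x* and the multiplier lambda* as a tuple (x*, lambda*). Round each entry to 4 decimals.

Form the Lagrangian:
  L(x, lambda) = (1/2) x^T Q x + c^T x + lambda^T (A x - b)
Stationarity (grad_x L = 0): Q x + c + A^T lambda = 0.
Primal feasibility: A x = b.

This gives the KKT block system:
  [ Q   A^T ] [ x     ]   [-c ]
  [ A    0  ] [ lambda ] = [ b ]

Solving the linear system:
  x*      = (-0.375, 0.4375)
  lambda* = (-1.375)
  f(x*)   = 2.1562

x* = (-0.375, 0.4375), lambda* = (-1.375)


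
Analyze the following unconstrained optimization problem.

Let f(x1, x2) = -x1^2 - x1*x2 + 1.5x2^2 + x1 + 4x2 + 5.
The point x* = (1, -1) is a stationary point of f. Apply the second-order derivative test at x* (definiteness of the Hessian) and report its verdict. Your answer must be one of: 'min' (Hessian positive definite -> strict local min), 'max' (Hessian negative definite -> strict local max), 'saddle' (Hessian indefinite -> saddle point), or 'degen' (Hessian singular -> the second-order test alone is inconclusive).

Compute the Hessian H = grad^2 f:
  H = [[-2, -1], [-1, 3]]
Verify stationarity: grad f(x*) = H x* + g = (0, 0).
Eigenvalues of H: -2.1926, 3.1926.
Eigenvalues have mixed signs, so H is indefinite -> x* is a saddle point.

saddle


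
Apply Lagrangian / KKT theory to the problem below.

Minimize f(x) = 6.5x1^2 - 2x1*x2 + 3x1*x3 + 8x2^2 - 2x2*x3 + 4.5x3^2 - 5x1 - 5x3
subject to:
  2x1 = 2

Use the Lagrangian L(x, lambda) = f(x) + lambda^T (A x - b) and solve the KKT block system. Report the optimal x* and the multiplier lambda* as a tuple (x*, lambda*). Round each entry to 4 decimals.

Form the Lagrangian:
  L(x, lambda) = (1/2) x^T Q x + c^T x + lambda^T (A x - b)
Stationarity (grad_x L = 0): Q x + c + A^T lambda = 0.
Primal feasibility: A x = b.

This gives the KKT block system:
  [ Q   A^T ] [ x     ]   [-c ]
  [ A    0  ] [ lambda ] = [ b ]

Solving the linear system:
  x*      = (1, 0.1571, 0.2571)
  lambda* = (-4.2286)
  f(x*)   = 1.0857

x* = (1, 0.1571, 0.2571), lambda* = (-4.2286)


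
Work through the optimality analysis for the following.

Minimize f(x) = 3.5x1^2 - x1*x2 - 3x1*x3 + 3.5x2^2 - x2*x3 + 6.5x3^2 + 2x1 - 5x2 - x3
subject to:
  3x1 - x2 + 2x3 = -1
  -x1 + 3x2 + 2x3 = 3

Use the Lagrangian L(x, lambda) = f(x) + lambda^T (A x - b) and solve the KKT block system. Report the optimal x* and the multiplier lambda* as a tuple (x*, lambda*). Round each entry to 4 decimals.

Form the Lagrangian:
  L(x, lambda) = (1/2) x^T Q x + c^T x + lambda^T (A x - b)
Stationarity (grad_x L = 0): Q x + c + A^T lambda = 0.
Primal feasibility: A x = b.

This gives the KKT block system:
  [ Q   A^T ] [ x     ]   [-c ]
  [ A    0  ] [ lambda ] = [ b ]

Solving the linear system:
  x*      = (-0.1515, 0.8485, 0.1515)
  lambda* = (0.0189, -0.3068)
  f(x*)   = -1.8788

x* = (-0.1515, 0.8485, 0.1515), lambda* = (0.0189, -0.3068)


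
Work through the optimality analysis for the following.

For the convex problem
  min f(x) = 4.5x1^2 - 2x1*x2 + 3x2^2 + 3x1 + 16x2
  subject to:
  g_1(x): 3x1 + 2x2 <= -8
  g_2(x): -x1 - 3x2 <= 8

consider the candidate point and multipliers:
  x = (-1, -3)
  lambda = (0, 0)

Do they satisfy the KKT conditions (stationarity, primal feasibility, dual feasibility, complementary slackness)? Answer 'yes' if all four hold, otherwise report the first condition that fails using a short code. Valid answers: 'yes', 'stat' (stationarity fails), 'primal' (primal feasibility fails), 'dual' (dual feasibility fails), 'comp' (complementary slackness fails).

Gradient of f: grad f(x) = Q x + c = (0, 0)
Constraint values g_i(x) = a_i^T x - b_i:
  g_1((-1, -3)) = -1
  g_2((-1, -3)) = 2
Stationarity residual: grad f(x) + sum_i lambda_i a_i = (0, 0)
  -> stationarity OK
Primal feasibility (all g_i <= 0): FAILS
Dual feasibility (all lambda_i >= 0): OK
Complementary slackness (lambda_i * g_i(x) = 0 for all i): OK

Verdict: the first failing condition is primal_feasibility -> primal.

primal


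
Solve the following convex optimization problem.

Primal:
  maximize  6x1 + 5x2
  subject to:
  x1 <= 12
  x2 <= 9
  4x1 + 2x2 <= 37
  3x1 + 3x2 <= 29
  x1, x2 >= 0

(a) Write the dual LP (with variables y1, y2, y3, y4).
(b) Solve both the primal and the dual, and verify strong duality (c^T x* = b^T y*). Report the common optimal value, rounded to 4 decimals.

The standard primal-dual pair for 'max c^T x s.t. A x <= b, x >= 0' is:
  Dual:  min b^T y  s.t.  A^T y >= c,  y >= 0.

So the dual LP is:
  minimize  12y1 + 9y2 + 37y3 + 29y4
  subject to:
    y1 + 4y3 + 3y4 >= 6
    y2 + 2y3 + 3y4 >= 5
    y1, y2, y3, y4 >= 0

Solving the primal: x* = (8.8333, 0.8333).
  primal value c^T x* = 57.1667.
Solving the dual: y* = (0, 0, 0.5, 1.3333).
  dual value b^T y* = 57.1667.
Strong duality: c^T x* = b^T y*. Confirmed.

57.1667


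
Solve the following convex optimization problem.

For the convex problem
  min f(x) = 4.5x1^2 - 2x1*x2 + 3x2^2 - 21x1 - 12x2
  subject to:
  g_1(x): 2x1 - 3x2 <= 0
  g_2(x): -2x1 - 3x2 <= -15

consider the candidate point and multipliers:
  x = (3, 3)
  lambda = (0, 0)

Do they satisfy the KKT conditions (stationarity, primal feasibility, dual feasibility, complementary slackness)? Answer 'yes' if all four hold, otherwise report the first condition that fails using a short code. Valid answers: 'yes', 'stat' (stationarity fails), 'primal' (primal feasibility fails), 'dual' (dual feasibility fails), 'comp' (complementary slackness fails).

Gradient of f: grad f(x) = Q x + c = (0, 0)
Constraint values g_i(x) = a_i^T x - b_i:
  g_1((3, 3)) = -3
  g_2((3, 3)) = 0
Stationarity residual: grad f(x) + sum_i lambda_i a_i = (0, 0)
  -> stationarity OK
Primal feasibility (all g_i <= 0): OK
Dual feasibility (all lambda_i >= 0): OK
Complementary slackness (lambda_i * g_i(x) = 0 for all i): OK

Verdict: yes, KKT holds.

yes


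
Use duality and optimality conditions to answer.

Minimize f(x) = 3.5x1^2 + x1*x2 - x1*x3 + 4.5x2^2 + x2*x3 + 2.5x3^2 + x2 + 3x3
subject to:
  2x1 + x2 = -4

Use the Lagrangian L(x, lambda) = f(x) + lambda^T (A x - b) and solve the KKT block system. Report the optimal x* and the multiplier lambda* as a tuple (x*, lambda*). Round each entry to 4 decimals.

Form the Lagrangian:
  L(x, lambda) = (1/2) x^T Q x + c^T x + lambda^T (A x - b)
Stationarity (grad_x L = 0): Q x + c + A^T lambda = 0.
Primal feasibility: A x = b.

This gives the KKT block system:
  [ Q   A^T ] [ x     ]   [-c ]
  [ A    0  ] [ lambda ] = [ b ]

Solving the linear system:
  x*      = (-1.7581, -0.4839, -0.8548)
  lambda* = (5.9677)
  f(x*)   = 10.4113

x* = (-1.7581, -0.4839, -0.8548), lambda* = (5.9677)


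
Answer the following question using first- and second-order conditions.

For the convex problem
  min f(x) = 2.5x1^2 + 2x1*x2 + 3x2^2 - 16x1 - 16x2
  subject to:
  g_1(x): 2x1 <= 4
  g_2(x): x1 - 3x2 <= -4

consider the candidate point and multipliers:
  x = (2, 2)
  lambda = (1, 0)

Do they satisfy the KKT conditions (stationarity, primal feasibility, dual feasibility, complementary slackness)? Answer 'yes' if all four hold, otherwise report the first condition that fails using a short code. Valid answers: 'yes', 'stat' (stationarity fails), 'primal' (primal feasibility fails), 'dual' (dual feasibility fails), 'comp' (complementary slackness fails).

Gradient of f: grad f(x) = Q x + c = (-2, 0)
Constraint values g_i(x) = a_i^T x - b_i:
  g_1((2, 2)) = 0
  g_2((2, 2)) = 0
Stationarity residual: grad f(x) + sum_i lambda_i a_i = (0, 0)
  -> stationarity OK
Primal feasibility (all g_i <= 0): OK
Dual feasibility (all lambda_i >= 0): OK
Complementary slackness (lambda_i * g_i(x) = 0 for all i): OK

Verdict: yes, KKT holds.

yes


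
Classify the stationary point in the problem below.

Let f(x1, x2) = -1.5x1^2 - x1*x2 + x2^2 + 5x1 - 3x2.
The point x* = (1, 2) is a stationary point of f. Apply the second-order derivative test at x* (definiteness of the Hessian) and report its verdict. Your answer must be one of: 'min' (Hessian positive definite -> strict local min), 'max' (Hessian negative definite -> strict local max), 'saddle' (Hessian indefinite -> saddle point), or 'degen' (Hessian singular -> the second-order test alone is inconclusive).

Compute the Hessian H = grad^2 f:
  H = [[-3, -1], [-1, 2]]
Verify stationarity: grad f(x*) = H x* + g = (0, 0).
Eigenvalues of H: -3.1926, 2.1926.
Eigenvalues have mixed signs, so H is indefinite -> x* is a saddle point.

saddle


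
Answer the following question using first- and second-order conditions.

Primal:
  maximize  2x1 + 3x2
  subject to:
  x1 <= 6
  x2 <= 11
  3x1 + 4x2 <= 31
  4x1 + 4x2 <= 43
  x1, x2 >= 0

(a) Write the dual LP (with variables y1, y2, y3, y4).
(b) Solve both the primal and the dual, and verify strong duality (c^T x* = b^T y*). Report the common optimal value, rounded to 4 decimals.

The standard primal-dual pair for 'max c^T x s.t. A x <= b, x >= 0' is:
  Dual:  min b^T y  s.t.  A^T y >= c,  y >= 0.

So the dual LP is:
  minimize  6y1 + 11y2 + 31y3 + 43y4
  subject to:
    y1 + 3y3 + 4y4 >= 2
    y2 + 4y3 + 4y4 >= 3
    y1, y2, y3, y4 >= 0

Solving the primal: x* = (0, 7.75).
  primal value c^T x* = 23.25.
Solving the dual: y* = (0, 0, 0.75, 0).
  dual value b^T y* = 23.25.
Strong duality: c^T x* = b^T y*. Confirmed.

23.25


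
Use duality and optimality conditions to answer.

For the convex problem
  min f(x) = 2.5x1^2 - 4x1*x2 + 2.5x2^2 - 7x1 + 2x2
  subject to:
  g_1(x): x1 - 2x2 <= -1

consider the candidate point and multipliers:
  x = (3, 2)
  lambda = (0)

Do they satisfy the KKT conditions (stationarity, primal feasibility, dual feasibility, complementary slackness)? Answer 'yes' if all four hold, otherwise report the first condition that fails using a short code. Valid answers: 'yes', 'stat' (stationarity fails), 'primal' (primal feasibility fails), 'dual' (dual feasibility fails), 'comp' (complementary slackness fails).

Gradient of f: grad f(x) = Q x + c = (0, 0)
Constraint values g_i(x) = a_i^T x - b_i:
  g_1((3, 2)) = 0
Stationarity residual: grad f(x) + sum_i lambda_i a_i = (0, 0)
  -> stationarity OK
Primal feasibility (all g_i <= 0): OK
Dual feasibility (all lambda_i >= 0): OK
Complementary slackness (lambda_i * g_i(x) = 0 for all i): OK

Verdict: yes, KKT holds.

yes


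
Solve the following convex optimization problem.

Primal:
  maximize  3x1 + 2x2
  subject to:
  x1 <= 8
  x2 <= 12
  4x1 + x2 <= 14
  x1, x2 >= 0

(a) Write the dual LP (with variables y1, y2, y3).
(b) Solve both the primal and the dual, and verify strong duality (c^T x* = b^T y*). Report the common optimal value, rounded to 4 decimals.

The standard primal-dual pair for 'max c^T x s.t. A x <= b, x >= 0' is:
  Dual:  min b^T y  s.t.  A^T y >= c,  y >= 0.

So the dual LP is:
  minimize  8y1 + 12y2 + 14y3
  subject to:
    y1 + 4y3 >= 3
    y2 + y3 >= 2
    y1, y2, y3 >= 0

Solving the primal: x* = (0.5, 12).
  primal value c^T x* = 25.5.
Solving the dual: y* = (0, 1.25, 0.75).
  dual value b^T y* = 25.5.
Strong duality: c^T x* = b^T y*. Confirmed.

25.5


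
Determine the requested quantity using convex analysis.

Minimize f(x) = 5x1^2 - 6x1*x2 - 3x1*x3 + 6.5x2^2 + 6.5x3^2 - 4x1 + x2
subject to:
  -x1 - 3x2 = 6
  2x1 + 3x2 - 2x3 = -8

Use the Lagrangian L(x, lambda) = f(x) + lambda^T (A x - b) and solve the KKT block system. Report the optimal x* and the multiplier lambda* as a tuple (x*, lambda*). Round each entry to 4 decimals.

Form the Lagrangian:
  L(x, lambda) = (1/2) x^T Q x + c^T x + lambda^T (A x - b)
Stationarity (grad_x L = 0): Q x + c + A^T lambda = 0.
Primal feasibility: A x = b.

This gives the KKT block system:
  [ Q   A^T ] [ x     ]   [-c ]
  [ A    0  ] [ lambda ] = [ b ]

Solving the linear system:
  x*      = (-1.2637, -1.5788, 0.3681)
  lambda* = (0.308, 4.2885)
  f(x*)   = 17.9681

x* = (-1.2637, -1.5788, 0.3681), lambda* = (0.308, 4.2885)


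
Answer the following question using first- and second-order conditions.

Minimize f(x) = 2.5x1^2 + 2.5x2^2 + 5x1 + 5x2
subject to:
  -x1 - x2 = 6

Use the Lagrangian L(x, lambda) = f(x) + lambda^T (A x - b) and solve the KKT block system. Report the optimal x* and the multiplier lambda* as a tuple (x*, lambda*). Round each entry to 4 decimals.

Form the Lagrangian:
  L(x, lambda) = (1/2) x^T Q x + c^T x + lambda^T (A x - b)
Stationarity (grad_x L = 0): Q x + c + A^T lambda = 0.
Primal feasibility: A x = b.

This gives the KKT block system:
  [ Q   A^T ] [ x     ]   [-c ]
  [ A    0  ] [ lambda ] = [ b ]

Solving the linear system:
  x*      = (-3, -3)
  lambda* = (-10)
  f(x*)   = 15

x* = (-3, -3), lambda* = (-10)


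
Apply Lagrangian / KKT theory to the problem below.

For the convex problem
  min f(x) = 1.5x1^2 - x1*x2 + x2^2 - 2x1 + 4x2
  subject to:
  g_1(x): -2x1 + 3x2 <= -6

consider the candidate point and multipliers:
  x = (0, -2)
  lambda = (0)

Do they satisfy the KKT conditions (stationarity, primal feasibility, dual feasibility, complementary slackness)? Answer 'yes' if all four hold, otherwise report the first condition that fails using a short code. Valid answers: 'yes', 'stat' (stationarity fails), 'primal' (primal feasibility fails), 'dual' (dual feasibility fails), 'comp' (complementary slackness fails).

Gradient of f: grad f(x) = Q x + c = (0, 0)
Constraint values g_i(x) = a_i^T x - b_i:
  g_1((0, -2)) = 0
Stationarity residual: grad f(x) + sum_i lambda_i a_i = (0, 0)
  -> stationarity OK
Primal feasibility (all g_i <= 0): OK
Dual feasibility (all lambda_i >= 0): OK
Complementary slackness (lambda_i * g_i(x) = 0 for all i): OK

Verdict: yes, KKT holds.

yes


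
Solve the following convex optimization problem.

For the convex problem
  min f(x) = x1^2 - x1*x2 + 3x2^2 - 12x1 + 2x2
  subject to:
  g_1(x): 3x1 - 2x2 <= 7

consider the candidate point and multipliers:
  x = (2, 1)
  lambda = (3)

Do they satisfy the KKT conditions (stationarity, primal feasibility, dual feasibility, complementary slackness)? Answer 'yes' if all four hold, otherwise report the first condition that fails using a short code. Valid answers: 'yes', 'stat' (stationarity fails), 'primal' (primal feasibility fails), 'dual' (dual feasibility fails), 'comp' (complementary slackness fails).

Gradient of f: grad f(x) = Q x + c = (-9, 6)
Constraint values g_i(x) = a_i^T x - b_i:
  g_1((2, 1)) = -3
Stationarity residual: grad f(x) + sum_i lambda_i a_i = (0, 0)
  -> stationarity OK
Primal feasibility (all g_i <= 0): OK
Dual feasibility (all lambda_i >= 0): OK
Complementary slackness (lambda_i * g_i(x) = 0 for all i): FAILS

Verdict: the first failing condition is complementary_slackness -> comp.

comp


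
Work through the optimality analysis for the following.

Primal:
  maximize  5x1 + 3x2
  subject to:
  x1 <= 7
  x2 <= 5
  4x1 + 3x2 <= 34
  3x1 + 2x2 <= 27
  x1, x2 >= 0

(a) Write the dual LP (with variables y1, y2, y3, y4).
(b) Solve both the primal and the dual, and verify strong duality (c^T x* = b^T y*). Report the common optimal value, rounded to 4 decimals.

The standard primal-dual pair for 'max c^T x s.t. A x <= b, x >= 0' is:
  Dual:  min b^T y  s.t.  A^T y >= c,  y >= 0.

So the dual LP is:
  minimize  7y1 + 5y2 + 34y3 + 27y4
  subject to:
    y1 + 4y3 + 3y4 >= 5
    y2 + 3y3 + 2y4 >= 3
    y1, y2, y3, y4 >= 0

Solving the primal: x* = (7, 2).
  primal value c^T x* = 41.
Solving the dual: y* = (1, 0, 1, 0).
  dual value b^T y* = 41.
Strong duality: c^T x* = b^T y*. Confirmed.

41


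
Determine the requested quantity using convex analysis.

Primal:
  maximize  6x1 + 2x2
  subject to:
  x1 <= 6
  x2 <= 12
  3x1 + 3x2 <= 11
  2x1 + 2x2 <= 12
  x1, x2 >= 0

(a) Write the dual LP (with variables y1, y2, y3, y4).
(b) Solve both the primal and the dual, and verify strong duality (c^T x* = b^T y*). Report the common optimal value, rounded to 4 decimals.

The standard primal-dual pair for 'max c^T x s.t. A x <= b, x >= 0' is:
  Dual:  min b^T y  s.t.  A^T y >= c,  y >= 0.

So the dual LP is:
  minimize  6y1 + 12y2 + 11y3 + 12y4
  subject to:
    y1 + 3y3 + 2y4 >= 6
    y2 + 3y3 + 2y4 >= 2
    y1, y2, y3, y4 >= 0

Solving the primal: x* = (3.6667, 0).
  primal value c^T x* = 22.
Solving the dual: y* = (0, 0, 2, 0).
  dual value b^T y* = 22.
Strong duality: c^T x* = b^T y*. Confirmed.

22


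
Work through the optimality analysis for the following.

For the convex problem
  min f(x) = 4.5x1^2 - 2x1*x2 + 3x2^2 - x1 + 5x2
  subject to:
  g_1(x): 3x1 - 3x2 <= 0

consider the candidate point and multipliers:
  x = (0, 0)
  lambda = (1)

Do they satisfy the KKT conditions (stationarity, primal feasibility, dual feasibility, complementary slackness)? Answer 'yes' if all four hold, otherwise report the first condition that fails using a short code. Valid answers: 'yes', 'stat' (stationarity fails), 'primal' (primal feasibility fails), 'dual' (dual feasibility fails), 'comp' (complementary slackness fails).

Gradient of f: grad f(x) = Q x + c = (-1, 5)
Constraint values g_i(x) = a_i^T x - b_i:
  g_1((0, 0)) = 0
Stationarity residual: grad f(x) + sum_i lambda_i a_i = (2, 2)
  -> stationarity FAILS
Primal feasibility (all g_i <= 0): OK
Dual feasibility (all lambda_i >= 0): OK
Complementary slackness (lambda_i * g_i(x) = 0 for all i): OK

Verdict: the first failing condition is stationarity -> stat.

stat
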